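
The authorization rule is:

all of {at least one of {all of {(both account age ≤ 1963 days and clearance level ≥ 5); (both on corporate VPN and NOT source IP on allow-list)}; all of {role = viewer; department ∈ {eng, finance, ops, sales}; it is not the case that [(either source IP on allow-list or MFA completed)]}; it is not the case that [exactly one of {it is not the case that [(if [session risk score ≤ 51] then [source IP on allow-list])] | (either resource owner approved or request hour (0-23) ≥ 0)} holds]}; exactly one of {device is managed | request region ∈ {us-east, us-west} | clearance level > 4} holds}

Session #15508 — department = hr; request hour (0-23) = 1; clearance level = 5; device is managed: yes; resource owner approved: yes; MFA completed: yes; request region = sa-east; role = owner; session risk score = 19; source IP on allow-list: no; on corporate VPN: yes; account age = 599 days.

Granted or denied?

Denied

Atomic conditions:
  account age ≤ 1963 days: 599 ≤ 1963 is true
  clearance level ≥ 5: 5 ≥ 5 is true
  on corporate VPN: yes → true
  NOT source IP on allow-list: no → true
  role = viewer: owner == viewer is false
  department ∈ {eng, finance, ops, sales}: hr is not in the set → false
  source IP on allow-list: no → false
  MFA completed: yes → true
  session risk score ≤ 51: 19 ≤ 51 is true
  resource owner approved: yes → true
  request hour (0-23) ≥ 0: 1 ≥ 0 is true
  device is managed: yes → true
  request region ∈ {us-east, us-west}: sa-east is not in the set → false
  clearance level > 4: 5 > 4 is true
Combine:
[1.1.1] true AND true = true
[1.1.2] true AND true = true
[1.1] true AND true = true
[1.2.3.1] false OR true = true
[1.2.3] NOT true = false
[1.2] false AND false AND false = false
[1.3.1.1.1] true → false = false
[1.3.1.1] NOT false = true
[1.3.1.2] true OR true = true
[1.3.1] exactly-one(true, true) = false
[1.3] NOT false = true
[1] true OR false OR true = true
[2] exactly-one(true, false, true) = false
[root] true AND false = false
Overall: false → denied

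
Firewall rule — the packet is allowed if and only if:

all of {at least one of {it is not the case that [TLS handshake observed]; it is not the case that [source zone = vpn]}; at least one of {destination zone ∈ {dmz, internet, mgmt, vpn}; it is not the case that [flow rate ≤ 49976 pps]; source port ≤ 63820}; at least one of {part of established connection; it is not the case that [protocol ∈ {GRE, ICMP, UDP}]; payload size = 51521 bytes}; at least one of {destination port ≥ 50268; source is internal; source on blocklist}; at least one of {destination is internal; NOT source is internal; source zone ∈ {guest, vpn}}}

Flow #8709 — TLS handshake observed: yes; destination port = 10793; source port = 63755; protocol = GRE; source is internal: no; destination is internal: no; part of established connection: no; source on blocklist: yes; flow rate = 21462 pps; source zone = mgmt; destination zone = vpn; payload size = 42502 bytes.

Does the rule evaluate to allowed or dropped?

Dropped

Atomic conditions:
  TLS handshake observed: yes → true
  source zone = vpn: mgmt == vpn is false
  destination zone ∈ {dmz, internet, mgmt, vpn}: vpn is in the set → true
  flow rate ≤ 49976 pps: 21462 ≤ 49976 is true
  source port ≤ 63820: 63755 ≤ 63820 is true
  part of established connection: no → false
  protocol ∈ {GRE, ICMP, UDP}: GRE is in the set → true
  payload size = 51521 bytes: 42502 == 51521 is false
  destination port ≥ 50268: 10793 ≥ 50268 is false
  source is internal: no → false
  source on blocklist: yes → true
  destination is internal: no → false
  NOT source is internal: no → true
  source zone ∈ {guest, vpn}: mgmt is not in the set → false
Combine:
[1.1] NOT true = false
[1.2] NOT false = true
[1] false OR true = true
[2.2] NOT true = false
[2] true OR false OR true = true
[3.2] NOT true = false
[3] false OR false OR false = false
[4] false OR false OR true = true
[5] false OR true OR false = true
[root] true AND true AND false AND true AND true = false
Overall: false → dropped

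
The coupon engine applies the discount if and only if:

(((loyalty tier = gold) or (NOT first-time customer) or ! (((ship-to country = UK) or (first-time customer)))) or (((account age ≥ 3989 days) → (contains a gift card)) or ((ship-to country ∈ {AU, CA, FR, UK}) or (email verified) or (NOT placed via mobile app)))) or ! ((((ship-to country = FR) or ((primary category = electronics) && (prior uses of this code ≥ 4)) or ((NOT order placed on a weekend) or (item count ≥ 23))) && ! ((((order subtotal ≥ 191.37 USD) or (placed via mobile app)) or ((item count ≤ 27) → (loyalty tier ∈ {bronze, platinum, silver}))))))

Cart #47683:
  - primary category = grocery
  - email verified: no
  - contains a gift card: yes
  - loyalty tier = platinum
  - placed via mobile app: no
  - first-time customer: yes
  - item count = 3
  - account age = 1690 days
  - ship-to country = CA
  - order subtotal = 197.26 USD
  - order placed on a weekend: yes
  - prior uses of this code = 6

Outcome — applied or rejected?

Applied

Atomic conditions:
  loyalty tier = gold: platinum == gold is false
  NOT first-time customer: yes → false
  ship-to country = UK: CA == UK is false
  first-time customer: yes → true
  account age ≥ 3989 days: 1690 ≥ 3989 is false
  contains a gift card: yes → true
  ship-to country ∈ {AU, CA, FR, UK}: CA is in the set → true
  email verified: no → false
  NOT placed via mobile app: no → true
  ship-to country = FR: CA == FR is false
  primary category = electronics: grocery == electronics is false
  prior uses of this code ≥ 4: 6 ≥ 4 is true
  NOT order placed on a weekend: yes → false
  item count ≥ 23: 3 ≥ 23 is false
  order subtotal ≥ 191.37 USD: 197.26 ≥ 191.37 is true
  placed via mobile app: no → false
  item count ≤ 27: 3 ≤ 27 is true
  loyalty tier ∈ {bronze, platinum, silver}: platinum is in the set → true
Combine:
[1.1.3.1] false OR true = true
[1.1.3] NOT true = false
[1.1] false OR false OR false = false
[1.2.1] false → true (antecedent false ⇒ implication holds) = true
[1.2.2] true OR false OR true = true
[1.2] true OR true = true
[1] false OR true = true
[2.1.1.2] false AND true = false
[2.1.1.3] false OR false = false
[2.1.1] false OR false OR false = false
[2.1.2.1.1] true OR false = true
[2.1.2.1.2] true → true = true
[2.1.2.1] true OR true = true
[2.1.2] NOT true = false
[2.1] false AND false = false
[2] NOT false = true
[root] true OR true = true
Overall: true → applied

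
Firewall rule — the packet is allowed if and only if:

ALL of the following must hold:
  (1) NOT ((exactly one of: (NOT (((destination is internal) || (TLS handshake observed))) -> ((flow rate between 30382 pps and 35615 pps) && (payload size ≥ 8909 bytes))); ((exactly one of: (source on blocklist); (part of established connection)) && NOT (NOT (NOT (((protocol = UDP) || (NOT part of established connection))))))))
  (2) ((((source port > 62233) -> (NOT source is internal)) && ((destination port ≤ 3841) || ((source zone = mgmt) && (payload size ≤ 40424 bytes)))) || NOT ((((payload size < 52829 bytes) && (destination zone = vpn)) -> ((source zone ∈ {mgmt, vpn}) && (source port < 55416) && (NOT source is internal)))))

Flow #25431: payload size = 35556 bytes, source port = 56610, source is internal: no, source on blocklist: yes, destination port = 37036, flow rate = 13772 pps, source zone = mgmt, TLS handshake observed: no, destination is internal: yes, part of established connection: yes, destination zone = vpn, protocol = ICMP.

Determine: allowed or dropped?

Atomic conditions:
  destination is internal: yes → true
  TLS handshake observed: no → false
  flow rate between 30382 pps and 35615 pps: 13772 in [30382, 35615] is false
  payload size ≥ 8909 bytes: 35556 ≥ 8909 is true
  source on blocklist: yes → true
  part of established connection: yes → true
  protocol = UDP: ICMP == UDP is false
  NOT part of established connection: yes → false
  source port > 62233: 56610 > 62233 is false
  NOT source is internal: no → true
  destination port ≤ 3841: 37036 ≤ 3841 is false
  source zone = mgmt: mgmt == mgmt is true
  payload size ≤ 40424 bytes: 35556 ≤ 40424 is true
  payload size < 52829 bytes: 35556 < 52829 is true
  destination zone = vpn: vpn == vpn is true
  source zone ∈ {mgmt, vpn}: mgmt is in the set → true
  source port < 55416: 56610 < 55416 is false
Combine:
[1.1.1.1.1] true OR false = true
[1.1.1.1] NOT true = false
[1.1.1.2] false AND true = false
[1.1.1] false → false (antecedent false ⇒ implication holds) = true
[1.1.2.1] exactly-one(true, true) = false
[1.1.2.2.1.1.1] false OR false = false
[1.1.2.2.1.1] NOT false = true
[1.1.2.2.1] NOT true = false
[1.1.2.2] NOT false = true
[1.1.2] false AND true = false
[1.1] exactly-one(true, false) = true
[1] NOT true = false
[2.1.1] false → true (antecedent false ⇒ implication holds) = true
[2.1.2.2] true AND true = true
[2.1.2] false OR true = true
[2.1] true AND true = true
[2.2.1.1] true AND true = true
[2.2.1.2] true AND false AND true = false
[2.2.1] true → false = false
[2.2] NOT false = true
[2] true OR true = true
[root] false AND true = false
Overall: false → dropped

Dropped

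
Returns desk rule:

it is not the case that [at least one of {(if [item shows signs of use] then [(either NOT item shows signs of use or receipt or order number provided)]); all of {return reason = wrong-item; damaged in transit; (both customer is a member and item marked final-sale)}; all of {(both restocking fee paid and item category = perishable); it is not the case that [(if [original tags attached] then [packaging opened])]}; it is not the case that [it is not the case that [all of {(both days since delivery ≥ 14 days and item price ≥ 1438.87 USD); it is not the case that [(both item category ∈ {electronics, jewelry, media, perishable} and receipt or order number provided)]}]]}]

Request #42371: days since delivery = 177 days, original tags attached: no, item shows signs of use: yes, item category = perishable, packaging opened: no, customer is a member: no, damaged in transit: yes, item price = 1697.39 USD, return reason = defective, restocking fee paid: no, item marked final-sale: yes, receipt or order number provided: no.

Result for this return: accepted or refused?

Refused

Atomic conditions:
  item shows signs of use: yes → true
  NOT item shows signs of use: yes → false
  receipt or order number provided: no → false
  return reason = wrong-item: defective == wrong-item is false
  damaged in transit: yes → true
  customer is a member: no → false
  item marked final-sale: yes → true
  restocking fee paid: no → false
  item category = perishable: perishable == perishable is true
  original tags attached: no → false
  packaging opened: no → false
  days since delivery ≥ 14 days: 177 ≥ 14 is true
  item price ≥ 1438.87 USD: 1697.39 ≥ 1438.87 is true
  item category ∈ {electronics, jewelry, media, perishable}: perishable is in the set → true
Combine:
[1.1.2] false OR false = false
[1.1] true → false = false
[1.2.3] false AND true = false
[1.2] false AND true AND false = false
[1.3.1] false AND true = false
[1.3.2.1] false → false (antecedent false ⇒ implication holds) = true
[1.3.2] NOT true = false
[1.3] false AND false = false
[1.4.1.1.1] true AND true = true
[1.4.1.1.2.1] true AND false = false
[1.4.1.1.2] NOT false = true
[1.4.1.1] true AND true = true
[1.4.1] NOT true = false
[1.4] NOT false = true
[1] false OR false OR false OR true = true
[root] NOT true = false
Overall: false → refused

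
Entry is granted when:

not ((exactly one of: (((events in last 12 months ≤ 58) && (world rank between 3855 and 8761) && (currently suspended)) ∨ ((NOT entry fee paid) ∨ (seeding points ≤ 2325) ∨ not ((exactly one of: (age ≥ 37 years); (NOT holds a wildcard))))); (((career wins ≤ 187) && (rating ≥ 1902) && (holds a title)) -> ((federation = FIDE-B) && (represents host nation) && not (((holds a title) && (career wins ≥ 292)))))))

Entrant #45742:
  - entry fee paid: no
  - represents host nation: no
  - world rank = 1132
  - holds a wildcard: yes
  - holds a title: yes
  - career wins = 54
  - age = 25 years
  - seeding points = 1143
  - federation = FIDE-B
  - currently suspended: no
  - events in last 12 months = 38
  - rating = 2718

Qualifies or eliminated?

Eliminated

Atomic conditions:
  events in last 12 months ≤ 58: 38 ≤ 58 is true
  world rank between 3855 and 8761: 1132 in [3855, 8761] is false
  currently suspended: no → false
  NOT entry fee paid: no → true
  seeding points ≤ 2325: 1143 ≤ 2325 is true
  age ≥ 37 years: 25 ≥ 37 is false
  NOT holds a wildcard: yes → false
  career wins ≤ 187: 54 ≤ 187 is true
  rating ≥ 1902: 2718 ≥ 1902 is true
  holds a title: yes → true
  federation = FIDE-B: FIDE-B == FIDE-B is true
  represents host nation: no → false
  career wins ≥ 292: 54 ≥ 292 is false
Combine:
[1.1.1] true AND false AND false = false
[1.1.2.3.1] exactly-one(false, false) = false
[1.1.2.3] NOT false = true
[1.1.2] true OR true OR true = true
[1.1] false OR true = true
[1.2.1] true AND true AND true = true
[1.2.2.3.1] true AND false = false
[1.2.2.3] NOT false = true
[1.2.2] true AND false AND true = false
[1.2] true → false = false
[1] exactly-one(true, false) = true
[root] NOT true = false
Overall: false → eliminated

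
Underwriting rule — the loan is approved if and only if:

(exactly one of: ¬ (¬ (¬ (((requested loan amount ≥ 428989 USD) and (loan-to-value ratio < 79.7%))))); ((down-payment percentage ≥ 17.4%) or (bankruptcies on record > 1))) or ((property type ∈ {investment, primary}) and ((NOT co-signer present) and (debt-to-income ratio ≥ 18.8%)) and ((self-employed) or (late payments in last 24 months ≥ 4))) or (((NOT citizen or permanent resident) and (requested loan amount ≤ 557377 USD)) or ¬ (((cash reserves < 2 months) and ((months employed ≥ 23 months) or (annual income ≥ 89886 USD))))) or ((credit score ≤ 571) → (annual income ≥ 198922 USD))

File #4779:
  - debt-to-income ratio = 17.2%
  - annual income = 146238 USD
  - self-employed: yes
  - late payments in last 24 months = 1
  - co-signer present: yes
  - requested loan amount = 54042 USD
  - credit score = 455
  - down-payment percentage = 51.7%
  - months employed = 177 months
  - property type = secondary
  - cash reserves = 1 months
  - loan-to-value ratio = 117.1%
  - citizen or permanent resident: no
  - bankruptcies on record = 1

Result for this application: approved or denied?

Atomic conditions:
  requested loan amount ≥ 428989 USD: 54042 ≥ 428989 is false
  loan-to-value ratio < 79.7%: 117.1 < 79.7 is false
  down-payment percentage ≥ 17.4%: 51.7 ≥ 17.4 is true
  bankruptcies on record > 1: 1 > 1 is false
  property type ∈ {investment, primary}: secondary is not in the set → false
  NOT co-signer present: yes → false
  debt-to-income ratio ≥ 18.8%: 17.2 ≥ 18.8 is false
  self-employed: yes → true
  late payments in last 24 months ≥ 4: 1 ≥ 4 is false
  NOT citizen or permanent resident: no → true
  requested loan amount ≤ 557377 USD: 54042 ≤ 557377 is true
  cash reserves < 2 months: 1 < 2 is true
  months employed ≥ 23 months: 177 ≥ 23 is true
  annual income ≥ 89886 USD: 146238 ≥ 89886 is true
  credit score ≤ 571: 455 ≤ 571 is true
  annual income ≥ 198922 USD: 146238 ≥ 198922 is false
Combine:
[1.1.1.1.1] false AND false = false
[1.1.1.1] NOT false = true
[1.1.1] NOT true = false
[1.1] NOT false = true
[1.2] true OR false = true
[1] exactly-one(true, true) = false
[2.2] false AND false = false
[2.3] true OR false = true
[2] false AND false AND true = false
[3.1] true AND true = true
[3.2.1.2] true OR true = true
[3.2.1] true AND true = true
[3.2] NOT true = false
[3] true OR false = true
[4] true → false = false
[root] false OR false OR true OR false = true
Overall: true → approved

Approved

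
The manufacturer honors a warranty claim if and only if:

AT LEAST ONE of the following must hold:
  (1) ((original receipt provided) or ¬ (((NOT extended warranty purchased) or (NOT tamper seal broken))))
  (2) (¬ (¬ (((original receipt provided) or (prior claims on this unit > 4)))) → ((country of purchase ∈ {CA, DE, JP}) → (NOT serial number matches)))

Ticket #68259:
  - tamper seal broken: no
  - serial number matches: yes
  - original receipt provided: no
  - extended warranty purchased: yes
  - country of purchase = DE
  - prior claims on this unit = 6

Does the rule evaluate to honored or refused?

Refused

Atomic conditions:
  original receipt provided: no → false
  NOT extended warranty purchased: yes → false
  NOT tamper seal broken: no → true
  prior claims on this unit > 4: 6 > 4 is true
  country of purchase ∈ {CA, DE, JP}: DE is in the set → true
  NOT serial number matches: yes → false
Combine:
[1.2.1] false OR true = true
[1.2] NOT true = false
[1] false OR false = false
[2.1.1.1] false OR true = true
[2.1.1] NOT true = false
[2.1] NOT false = true
[2.2] true → false = false
[2] true → false = false
[root] false OR false = false
Overall: false → refused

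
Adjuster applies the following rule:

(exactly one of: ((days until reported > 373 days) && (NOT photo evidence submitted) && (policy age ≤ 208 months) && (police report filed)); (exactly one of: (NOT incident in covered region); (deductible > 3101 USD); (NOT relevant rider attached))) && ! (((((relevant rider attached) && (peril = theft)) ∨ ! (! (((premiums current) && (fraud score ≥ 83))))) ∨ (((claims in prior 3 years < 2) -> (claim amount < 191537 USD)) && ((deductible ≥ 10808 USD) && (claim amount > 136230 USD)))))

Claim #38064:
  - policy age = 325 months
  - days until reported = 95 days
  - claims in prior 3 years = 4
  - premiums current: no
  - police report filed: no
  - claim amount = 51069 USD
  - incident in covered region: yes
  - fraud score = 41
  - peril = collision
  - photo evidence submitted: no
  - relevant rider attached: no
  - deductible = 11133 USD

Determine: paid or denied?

Denied

Atomic conditions:
  days until reported > 373 days: 95 > 373 is false
  NOT photo evidence submitted: no → true
  policy age ≤ 208 months: 325 ≤ 208 is false
  police report filed: no → false
  NOT incident in covered region: yes → false
  deductible > 3101 USD: 11133 > 3101 is true
  NOT relevant rider attached: no → true
  relevant rider attached: no → false
  peril = theft: collision == theft is false
  premiums current: no → false
  fraud score ≥ 83: 41 ≥ 83 is false
  claims in prior 3 years < 2: 4 < 2 is false
  claim amount < 191537 USD: 51069 < 191537 is true
  deductible ≥ 10808 USD: 11133 ≥ 10808 is true
  claim amount > 136230 USD: 51069 > 136230 is false
Combine:
[1.1] false AND true AND false AND false = false
[1.2] exactly-one(false, true, true) = false
[1] exactly-one(false, false) = false
[2.1.1.1] false AND false = false
[2.1.1.2.1.1] false AND false = false
[2.1.1.2.1] NOT false = true
[2.1.1.2] NOT true = false
[2.1.1] false OR false = false
[2.1.2.1] false → true (antecedent false ⇒ implication holds) = true
[2.1.2.2] true AND false = false
[2.1.2] true AND false = false
[2.1] false OR false = false
[2] NOT false = true
[root] false AND true = false
Overall: false → denied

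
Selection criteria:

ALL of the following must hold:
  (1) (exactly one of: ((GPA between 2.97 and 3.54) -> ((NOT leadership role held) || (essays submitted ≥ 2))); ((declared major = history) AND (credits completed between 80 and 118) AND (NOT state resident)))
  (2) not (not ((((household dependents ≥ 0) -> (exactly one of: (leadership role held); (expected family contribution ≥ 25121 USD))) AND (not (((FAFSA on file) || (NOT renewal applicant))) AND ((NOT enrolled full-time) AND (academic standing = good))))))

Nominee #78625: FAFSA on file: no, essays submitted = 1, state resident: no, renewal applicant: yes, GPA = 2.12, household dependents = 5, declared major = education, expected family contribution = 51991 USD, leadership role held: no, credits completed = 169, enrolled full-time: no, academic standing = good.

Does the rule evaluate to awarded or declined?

Atomic conditions:
  GPA between 2.97 and 3.54: 2.12 in [2.97, 3.54] is false
  NOT leadership role held: no → true
  essays submitted ≥ 2: 1 ≥ 2 is false
  declared major = history: education == history is false
  credits completed between 80 and 118: 169 in [80, 118] is false
  NOT state resident: no → true
  household dependents ≥ 0: 5 ≥ 0 is true
  leadership role held: no → false
  expected family contribution ≥ 25121 USD: 51991 ≥ 25121 is true
  FAFSA on file: no → false
  NOT renewal applicant: yes → false
  NOT enrolled full-time: no → true
  academic standing = good: good == good is true
Combine:
[1.1.2] true OR false = true
[1.1] false → true (antecedent false ⇒ implication holds) = true
[1.2] false AND false AND true = false
[1] exactly-one(true, false) = true
[2.1.1.1.2] exactly-one(false, true) = true
[2.1.1.1] true → true = true
[2.1.1.2.1.1] false OR false = false
[2.1.1.2.1] NOT false = true
[2.1.1.2.2] true AND true = true
[2.1.1.2] true AND true = true
[2.1.1] true AND true = true
[2.1] NOT true = false
[2] NOT false = true
[root] true AND true = true
Overall: true → awarded

Awarded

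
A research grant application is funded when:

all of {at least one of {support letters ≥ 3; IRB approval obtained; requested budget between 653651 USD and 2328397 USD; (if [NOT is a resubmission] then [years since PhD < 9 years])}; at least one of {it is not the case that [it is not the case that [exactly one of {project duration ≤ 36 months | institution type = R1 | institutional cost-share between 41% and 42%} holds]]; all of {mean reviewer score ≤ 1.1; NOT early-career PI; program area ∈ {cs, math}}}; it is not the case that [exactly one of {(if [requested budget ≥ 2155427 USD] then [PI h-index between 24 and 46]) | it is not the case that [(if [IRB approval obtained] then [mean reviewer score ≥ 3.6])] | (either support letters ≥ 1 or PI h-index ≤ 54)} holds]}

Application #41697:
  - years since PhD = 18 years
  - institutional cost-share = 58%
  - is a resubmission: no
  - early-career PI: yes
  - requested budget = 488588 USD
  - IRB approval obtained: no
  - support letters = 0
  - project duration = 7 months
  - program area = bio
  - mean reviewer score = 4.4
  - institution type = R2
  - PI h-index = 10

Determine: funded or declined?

Atomic conditions:
  support letters ≥ 3: 0 ≥ 3 is false
  IRB approval obtained: no → false
  requested budget between 653651 USD and 2328397 USD: 488588 in [653651, 2328397] is false
  NOT is a resubmission: no → true
  years since PhD < 9 years: 18 < 9 is false
  project duration ≤ 36 months: 7 ≤ 36 is true
  institution type = R1: R2 == R1 is false
  institutional cost-share between 41% and 42%: 58 in [41, 42] is false
  mean reviewer score ≤ 1.1: 4.4 ≤ 1.1 is false
  NOT early-career PI: yes → false
  program area ∈ {cs, math}: bio is not in the set → false
  requested budget ≥ 2155427 USD: 488588 ≥ 2155427 is false
  PI h-index between 24 and 46: 10 in [24, 46] is false
  mean reviewer score ≥ 3.6: 4.4 ≥ 3.6 is true
  support letters ≥ 1: 0 ≥ 1 is false
  PI h-index ≤ 54: 10 ≤ 54 is true
Combine:
[1.4] true → false = false
[1] false OR false OR false OR false = false
[2.1.1.1] exactly-one(true, false, false) = true
[2.1.1] NOT true = false
[2.1] NOT false = true
[2.2] false AND false AND false = false
[2] true OR false = true
[3.1.1] false → false (antecedent false ⇒ implication holds) = true
[3.1.2.1] false → true (antecedent false ⇒ implication holds) = true
[3.1.2] NOT true = false
[3.1.3] false OR true = true
[3.1] exactly-one(true, false, true) = false
[3] NOT false = true
[root] false AND true AND true = false
Overall: false → declined

Declined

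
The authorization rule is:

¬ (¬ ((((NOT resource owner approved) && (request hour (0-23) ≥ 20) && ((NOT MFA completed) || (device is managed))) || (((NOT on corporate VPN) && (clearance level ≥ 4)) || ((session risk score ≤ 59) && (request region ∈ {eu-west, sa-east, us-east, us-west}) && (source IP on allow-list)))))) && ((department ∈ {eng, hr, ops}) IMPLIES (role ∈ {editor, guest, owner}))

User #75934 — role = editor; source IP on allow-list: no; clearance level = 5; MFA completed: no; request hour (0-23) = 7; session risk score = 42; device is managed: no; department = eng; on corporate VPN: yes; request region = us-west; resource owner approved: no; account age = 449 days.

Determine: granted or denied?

Denied

Atomic conditions:
  NOT resource owner approved: no → true
  request hour (0-23) ≥ 20: 7 ≥ 20 is false
  NOT MFA completed: no → true
  device is managed: no → false
  NOT on corporate VPN: yes → false
  clearance level ≥ 4: 5 ≥ 4 is true
  session risk score ≤ 59: 42 ≤ 59 is true
  request region ∈ {eu-west, sa-east, us-east, us-west}: us-west is in the set → true
  source IP on allow-list: no → false
  department ∈ {eng, hr, ops}: eng is in the set → true
  role ∈ {editor, guest, owner}: editor is in the set → true
Combine:
[1.1.1.1.3] true OR false = true
[1.1.1.1] true AND false AND true = false
[1.1.1.2.1] false AND true = false
[1.1.1.2.2] true AND true AND false = false
[1.1.1.2] false OR false = false
[1.1.1] false OR false = false
[1.1] NOT false = true
[1] NOT true = false
[2] true → true = true
[root] false AND true = false
Overall: false → denied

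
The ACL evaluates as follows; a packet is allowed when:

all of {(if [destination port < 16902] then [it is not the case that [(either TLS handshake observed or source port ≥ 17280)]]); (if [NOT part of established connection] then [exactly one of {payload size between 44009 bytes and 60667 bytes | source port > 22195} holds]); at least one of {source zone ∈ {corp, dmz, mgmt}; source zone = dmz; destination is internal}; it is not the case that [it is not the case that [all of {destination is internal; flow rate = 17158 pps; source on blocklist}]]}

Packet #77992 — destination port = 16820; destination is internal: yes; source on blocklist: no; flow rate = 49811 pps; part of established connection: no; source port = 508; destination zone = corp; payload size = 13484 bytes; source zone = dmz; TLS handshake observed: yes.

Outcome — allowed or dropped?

Dropped

Atomic conditions:
  destination port < 16902: 16820 < 16902 is true
  TLS handshake observed: yes → true
  source port ≥ 17280: 508 ≥ 17280 is false
  NOT part of established connection: no → true
  payload size between 44009 bytes and 60667 bytes: 13484 in [44009, 60667] is false
  source port > 22195: 508 > 22195 is false
  source zone ∈ {corp, dmz, mgmt}: dmz is in the set → true
  source zone = dmz: dmz == dmz is true
  destination is internal: yes → true
  flow rate = 17158 pps: 49811 == 17158 is false
  source on blocklist: no → false
Combine:
[1.2.1] true OR false = true
[1.2] NOT true = false
[1] true → false = false
[2.2] exactly-one(false, false) = false
[2] true → false = false
[3] true OR true OR true = true
[4.1.1] true AND false AND false = false
[4.1] NOT false = true
[4] NOT true = false
[root] false AND false AND true AND false = false
Overall: false → dropped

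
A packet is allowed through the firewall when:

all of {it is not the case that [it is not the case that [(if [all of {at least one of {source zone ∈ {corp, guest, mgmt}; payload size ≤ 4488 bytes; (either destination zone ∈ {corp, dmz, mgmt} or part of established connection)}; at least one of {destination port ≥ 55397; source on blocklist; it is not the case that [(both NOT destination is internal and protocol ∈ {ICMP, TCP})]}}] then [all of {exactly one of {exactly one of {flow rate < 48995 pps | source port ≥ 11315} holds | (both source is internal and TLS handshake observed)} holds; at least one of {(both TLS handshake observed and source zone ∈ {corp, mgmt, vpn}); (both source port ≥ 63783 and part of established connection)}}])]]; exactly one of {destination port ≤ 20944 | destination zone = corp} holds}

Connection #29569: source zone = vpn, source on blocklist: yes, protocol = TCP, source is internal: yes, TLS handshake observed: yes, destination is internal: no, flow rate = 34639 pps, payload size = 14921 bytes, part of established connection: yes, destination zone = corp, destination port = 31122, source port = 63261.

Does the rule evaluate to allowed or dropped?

Allowed

Atomic conditions:
  source zone ∈ {corp, guest, mgmt}: vpn is not in the set → false
  payload size ≤ 4488 bytes: 14921 ≤ 4488 is false
  destination zone ∈ {corp, dmz, mgmt}: corp is in the set → true
  part of established connection: yes → true
  destination port ≥ 55397: 31122 ≥ 55397 is false
  source on blocklist: yes → true
  NOT destination is internal: no → true
  protocol ∈ {ICMP, TCP}: TCP is in the set → true
  flow rate < 48995 pps: 34639 < 48995 is true
  source port ≥ 11315: 63261 ≥ 11315 is true
  source is internal: yes → true
  TLS handshake observed: yes → true
  source zone ∈ {corp, mgmt, vpn}: vpn is in the set → true
  source port ≥ 63783: 63261 ≥ 63783 is false
  destination port ≤ 20944: 31122 ≤ 20944 is false
  destination zone = corp: corp == corp is true
Combine:
[1.1.1.1.1.3] true OR true = true
[1.1.1.1.1] false OR false OR true = true
[1.1.1.1.2.3.1] true AND true = true
[1.1.1.1.2.3] NOT true = false
[1.1.1.1.2] false OR true OR false = true
[1.1.1.1] true AND true = true
[1.1.1.2.1.1] exactly-one(true, true) = false
[1.1.1.2.1.2] true AND true = true
[1.1.1.2.1] exactly-one(false, true) = true
[1.1.1.2.2.1] true AND true = true
[1.1.1.2.2.2] false AND true = false
[1.1.1.2.2] true OR false = true
[1.1.1.2] true AND true = true
[1.1.1] true → true = true
[1.1] NOT true = false
[1] NOT false = true
[2] exactly-one(false, true) = true
[root] true AND true = true
Overall: true → allowed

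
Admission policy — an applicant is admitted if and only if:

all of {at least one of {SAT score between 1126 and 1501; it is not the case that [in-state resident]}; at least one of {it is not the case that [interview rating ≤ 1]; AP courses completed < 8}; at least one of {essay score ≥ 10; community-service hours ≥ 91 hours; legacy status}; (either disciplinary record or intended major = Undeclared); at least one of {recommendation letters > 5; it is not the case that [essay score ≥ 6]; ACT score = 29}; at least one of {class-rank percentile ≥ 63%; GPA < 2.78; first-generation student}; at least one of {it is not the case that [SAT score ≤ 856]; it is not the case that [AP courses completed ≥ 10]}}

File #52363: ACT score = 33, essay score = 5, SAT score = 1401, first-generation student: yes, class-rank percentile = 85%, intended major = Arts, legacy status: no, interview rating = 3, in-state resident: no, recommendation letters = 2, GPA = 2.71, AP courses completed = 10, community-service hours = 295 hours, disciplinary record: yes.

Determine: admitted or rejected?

Atomic conditions:
  SAT score between 1126 and 1501: 1401 in [1126, 1501] is true
  in-state resident: no → false
  interview rating ≤ 1: 3 ≤ 1 is false
  AP courses completed < 8: 10 < 8 is false
  essay score ≥ 10: 5 ≥ 10 is false
  community-service hours ≥ 91 hours: 295 ≥ 91 is true
  legacy status: no → false
  disciplinary record: yes → true
  intended major = Undeclared: Arts == Undeclared is false
  recommendation letters > 5: 2 > 5 is false
  essay score ≥ 6: 5 ≥ 6 is false
  ACT score = 29: 33 == 29 is false
  class-rank percentile ≥ 63%: 85 ≥ 63 is true
  GPA < 2.78: 2.71 < 2.78 is true
  first-generation student: yes → true
  SAT score ≤ 856: 1401 ≤ 856 is false
  AP courses completed ≥ 10: 10 ≥ 10 is true
Combine:
[1.2] NOT false = true
[1] true OR true = true
[2.1] NOT false = true
[2] true OR false = true
[3] false OR true OR false = true
[4] true OR false = true
[5.2] NOT false = true
[5] false OR true OR false = true
[6] true OR true OR true = true
[7.1] NOT false = true
[7.2] NOT true = false
[7] true OR false = true
[root] true AND true AND true AND true AND true AND true AND true = true
Overall: true → admitted

Admitted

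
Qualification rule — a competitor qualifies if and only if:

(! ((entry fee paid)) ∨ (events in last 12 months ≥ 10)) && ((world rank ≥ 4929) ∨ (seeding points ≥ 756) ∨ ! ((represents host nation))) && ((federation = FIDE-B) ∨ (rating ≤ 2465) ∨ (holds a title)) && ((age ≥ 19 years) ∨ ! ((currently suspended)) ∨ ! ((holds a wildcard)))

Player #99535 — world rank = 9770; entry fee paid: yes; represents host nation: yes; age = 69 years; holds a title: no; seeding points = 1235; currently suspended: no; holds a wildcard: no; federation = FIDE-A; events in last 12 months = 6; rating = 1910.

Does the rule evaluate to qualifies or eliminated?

Atomic conditions:
  entry fee paid: yes → true
  events in last 12 months ≥ 10: 6 ≥ 10 is false
  world rank ≥ 4929: 9770 ≥ 4929 is true
  seeding points ≥ 756: 1235 ≥ 756 is true
  represents host nation: yes → true
  federation = FIDE-B: FIDE-A == FIDE-B is false
  rating ≤ 2465: 1910 ≤ 2465 is true
  holds a title: no → false
  age ≥ 19 years: 69 ≥ 19 is true
  currently suspended: no → false
  holds a wildcard: no → false
Combine:
[1.1] NOT true = false
[1] false OR false = false
[2.3] NOT true = false
[2] true OR true OR false = true
[3] false OR true OR false = true
[4.2] NOT false = true
[4.3] NOT false = true
[4] true OR true OR true = true
[root] false AND true AND true AND true = false
Overall: false → eliminated

Eliminated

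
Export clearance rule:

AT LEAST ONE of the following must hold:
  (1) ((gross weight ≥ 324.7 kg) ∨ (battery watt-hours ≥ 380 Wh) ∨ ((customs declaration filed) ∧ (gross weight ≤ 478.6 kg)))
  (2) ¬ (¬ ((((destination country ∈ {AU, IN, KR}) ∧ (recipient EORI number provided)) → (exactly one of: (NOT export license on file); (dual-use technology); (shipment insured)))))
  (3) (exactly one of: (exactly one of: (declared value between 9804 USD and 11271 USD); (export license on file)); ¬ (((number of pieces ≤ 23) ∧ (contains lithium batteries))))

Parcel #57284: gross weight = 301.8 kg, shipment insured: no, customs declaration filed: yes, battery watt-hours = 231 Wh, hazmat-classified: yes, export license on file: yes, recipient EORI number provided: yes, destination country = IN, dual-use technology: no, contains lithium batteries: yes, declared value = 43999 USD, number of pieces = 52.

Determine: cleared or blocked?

Atomic conditions:
  gross weight ≥ 324.7 kg: 301.8 ≥ 324.7 is false
  battery watt-hours ≥ 380 Wh: 231 ≥ 380 is false
  customs declaration filed: yes → true
  gross weight ≤ 478.6 kg: 301.8 ≤ 478.6 is true
  destination country ∈ {AU, IN, KR}: IN is in the set → true
  recipient EORI number provided: yes → true
  NOT export license on file: yes → false
  dual-use technology: no → false
  shipment insured: no → false
  declared value between 9804 USD and 11271 USD: 43999 in [9804, 11271] is false
  export license on file: yes → true
  number of pieces ≤ 23: 52 ≤ 23 is false
  contains lithium batteries: yes → true
Combine:
[1.3] true AND true = true
[1] false OR false OR true = true
[2.1.1.1] true AND true = true
[2.1.1.2] exactly-one(false, false, false) = false
[2.1.1] true → false = false
[2.1] NOT false = true
[2] NOT true = false
[3.1] exactly-one(false, true) = true
[3.2.1] false AND true = false
[3.2] NOT false = true
[3] exactly-one(true, true) = false
[root] true OR false OR false = true
Overall: true → cleared

Cleared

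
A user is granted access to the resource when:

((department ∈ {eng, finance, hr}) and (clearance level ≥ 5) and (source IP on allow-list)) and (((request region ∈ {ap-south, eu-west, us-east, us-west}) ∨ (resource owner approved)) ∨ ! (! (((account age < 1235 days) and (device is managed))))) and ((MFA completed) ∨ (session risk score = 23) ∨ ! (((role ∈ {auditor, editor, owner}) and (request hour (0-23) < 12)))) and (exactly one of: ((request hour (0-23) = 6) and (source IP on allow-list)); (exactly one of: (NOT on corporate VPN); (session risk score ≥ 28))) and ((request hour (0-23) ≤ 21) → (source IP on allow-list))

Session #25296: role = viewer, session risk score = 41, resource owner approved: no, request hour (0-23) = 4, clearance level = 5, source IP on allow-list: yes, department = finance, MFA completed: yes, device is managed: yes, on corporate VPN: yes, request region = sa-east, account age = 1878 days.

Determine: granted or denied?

Atomic conditions:
  department ∈ {eng, finance, hr}: finance is in the set → true
  clearance level ≥ 5: 5 ≥ 5 is true
  source IP on allow-list: yes → true
  request region ∈ {ap-south, eu-west, us-east, us-west}: sa-east is not in the set → false
  resource owner approved: no → false
  account age < 1235 days: 1878 < 1235 is false
  device is managed: yes → true
  MFA completed: yes → true
  session risk score = 23: 41 == 23 is false
  role ∈ {auditor, editor, owner}: viewer is not in the set → false
  request hour (0-23) < 12: 4 < 12 is true
  request hour (0-23) = 6: 4 == 6 is false
  NOT on corporate VPN: yes → false
  session risk score ≥ 28: 41 ≥ 28 is true
  request hour (0-23) ≤ 21: 4 ≤ 21 is true
Combine:
[1] true AND true AND true = true
[2.1] false OR false = false
[2.2.1.1] false AND true = false
[2.2.1] NOT false = true
[2.2] NOT true = false
[2] false OR false = false
[3.3.1] false AND true = false
[3.3] NOT false = true
[3] true OR false OR true = true
[4.1] false AND true = false
[4.2] exactly-one(false, true) = true
[4] exactly-one(false, true) = true
[5] true → true = true
[root] true AND false AND true AND true AND true = false
Overall: false → denied

Denied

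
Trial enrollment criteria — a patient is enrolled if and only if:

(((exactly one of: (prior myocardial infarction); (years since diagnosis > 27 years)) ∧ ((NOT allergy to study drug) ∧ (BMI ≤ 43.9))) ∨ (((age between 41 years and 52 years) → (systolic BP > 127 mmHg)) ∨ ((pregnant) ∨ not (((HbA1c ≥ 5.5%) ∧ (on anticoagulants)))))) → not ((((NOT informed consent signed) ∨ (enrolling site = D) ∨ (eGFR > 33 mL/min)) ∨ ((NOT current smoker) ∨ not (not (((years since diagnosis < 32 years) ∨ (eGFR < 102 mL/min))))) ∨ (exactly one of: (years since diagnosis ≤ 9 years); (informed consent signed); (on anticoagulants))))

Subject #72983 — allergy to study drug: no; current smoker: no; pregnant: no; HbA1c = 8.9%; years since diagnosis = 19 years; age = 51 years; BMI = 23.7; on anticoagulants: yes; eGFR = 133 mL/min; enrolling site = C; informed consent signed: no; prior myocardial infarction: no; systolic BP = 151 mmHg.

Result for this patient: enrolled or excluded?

Excluded

Atomic conditions:
  prior myocardial infarction: no → false
  years since diagnosis > 27 years: 19 > 27 is false
  NOT allergy to study drug: no → true
  BMI ≤ 43.9: 23.7 ≤ 43.9 is true
  age between 41 years and 52 years: 51 in [41, 52] is true
  systolic BP > 127 mmHg: 151 > 127 is true
  pregnant: no → false
  HbA1c ≥ 5.5%: 8.9 ≥ 5.5 is true
  on anticoagulants: yes → true
  NOT informed consent signed: no → true
  enrolling site = D: C == D is false
  eGFR > 33 mL/min: 133 > 33 is true
  NOT current smoker: no → true
  years since diagnosis < 32 years: 19 < 32 is true
  eGFR < 102 mL/min: 133 < 102 is false
  years since diagnosis ≤ 9 years: 19 ≤ 9 is false
  informed consent signed: no → false
Combine:
[1.1.1] exactly-one(false, false) = false
[1.1.2] true AND true = true
[1.1] false AND true = false
[1.2.1] true → true = true
[1.2.2.2.1] true AND true = true
[1.2.2.2] NOT true = false
[1.2.2] false OR false = false
[1.2] true OR false = true
[1] false OR true = true
[2.1.1] true OR false OR true = true
[2.1.2.2.1.1] true OR false = true
[2.1.2.2.1] NOT true = false
[2.1.2.2] NOT false = true
[2.1.2] true OR true = true
[2.1.3] exactly-one(false, false, true) = true
[2.1] true OR true OR true = true
[2] NOT true = false
[root] true → false = false
Overall: false → excluded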